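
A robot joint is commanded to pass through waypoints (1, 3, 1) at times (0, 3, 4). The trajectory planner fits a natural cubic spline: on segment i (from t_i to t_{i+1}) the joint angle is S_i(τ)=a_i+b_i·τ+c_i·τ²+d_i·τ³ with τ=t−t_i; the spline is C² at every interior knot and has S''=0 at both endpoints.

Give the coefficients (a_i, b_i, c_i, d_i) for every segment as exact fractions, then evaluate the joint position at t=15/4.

Δ: Δ0=2/3, Δ1=-2
row 1: diag=8, rhs=-16; c'=1/8, d'=-2
back: M1=-2
M: M0=0, M1=-2, M2=0
seg 0: a=1, c=M0/2=0, d=(M1−M0)/(6·3)=-1/9, b=Δ0−h0·(2M0+M1)/6=5/3
seg 1: a=3, c=M1/2=-1, d=(M2−M1)/(6·1)=1/3, b=Δ1−h1·(2M1+M2)/6=-4/3
t_q=15/4 → seg 1, τ=3/4; S=3+-4/3·τ+-1·τ²+1/3·τ³=101/64

  seg 0: a=1 b=5/3 c=0 d=-1/9
  seg 1: a=3 b=-4/3 c=-1 d=1/3
S(15/4) = 101/64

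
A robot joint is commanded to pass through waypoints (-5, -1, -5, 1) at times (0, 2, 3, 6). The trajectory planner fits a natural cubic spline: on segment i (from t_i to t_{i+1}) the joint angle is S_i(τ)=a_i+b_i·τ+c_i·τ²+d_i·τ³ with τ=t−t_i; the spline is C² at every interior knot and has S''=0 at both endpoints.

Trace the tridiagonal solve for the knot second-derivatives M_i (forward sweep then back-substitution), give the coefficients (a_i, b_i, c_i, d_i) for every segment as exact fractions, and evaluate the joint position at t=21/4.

  seg 0: a=-5 b=202/47 c=0 d=-27/47
  seg 1: a=-1 b=-122/47 c=-162/47 d=96/47
  seg 2: a=-5 b=-158/47 c=126/47 d=-14/47
S(21/4) = -3587/1504

Δ: Δ0=2, Δ1=-4, Δ2=2
row 1: diag=6, rhs=-36; c'=1/6, d'=-6
row 2: denom=8−1·1/6=47/6; d'=(36−1·-6)/(47/6)=252/47
back: M2=252/47
back: M1=-6−1/6·252/47=-324/47
M: M0=0, M1=-324/47, M2=252/47, M3=0
seg 0: a=-5, c=M0/2=0, d=(M1−M0)/(6·2)=-27/47, b=Δ0−h0·(2M0+M1)/6=202/47
seg 1: a=-1, c=M1/2=-162/47, d=(M2−M1)/(6·1)=96/47, b=Δ1−h1·(2M1+M2)/6=-122/47
seg 2: a=-5, c=M2/2=126/47, d=(M3−M2)/(6·3)=-14/47, b=Δ2−h2·(2M2+M3)/6=-158/47
t_q=21/4 → seg 2, τ=9/4; S=-5+-158/47·τ+126/47·τ²+-14/47·τ³=-3587/1504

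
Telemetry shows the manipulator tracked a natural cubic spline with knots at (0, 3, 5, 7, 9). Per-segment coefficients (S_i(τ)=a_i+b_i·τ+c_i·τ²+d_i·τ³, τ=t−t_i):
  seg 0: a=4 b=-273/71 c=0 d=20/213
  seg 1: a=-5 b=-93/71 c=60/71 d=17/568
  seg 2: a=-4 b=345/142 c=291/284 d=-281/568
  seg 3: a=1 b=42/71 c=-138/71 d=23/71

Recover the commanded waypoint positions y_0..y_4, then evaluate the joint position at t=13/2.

y_0 = S_0(0) = a_0 = 4
y_1 = S_1(0) = a_1 = -5
y_2 = S_2(0) = a_2 = -4
y_3 = S_3(0) = a_3 = 1
y_4 = S_3(2) = -3
t_q=13/2 is in segment 2 (τ=3/2); S_2(τ)=1273/4544

y_0=4 y_1=-5 y_2=-4 y_3=1 y_4=-3
S(13/2) = 1273/4544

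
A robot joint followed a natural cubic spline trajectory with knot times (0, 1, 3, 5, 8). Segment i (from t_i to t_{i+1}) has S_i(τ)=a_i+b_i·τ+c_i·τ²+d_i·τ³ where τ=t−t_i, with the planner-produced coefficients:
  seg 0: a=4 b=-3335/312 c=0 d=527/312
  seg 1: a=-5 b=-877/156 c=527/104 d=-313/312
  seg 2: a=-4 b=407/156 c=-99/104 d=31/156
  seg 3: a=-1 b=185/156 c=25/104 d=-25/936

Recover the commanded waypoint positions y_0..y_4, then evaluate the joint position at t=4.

y_0 = S_0(0) = a_0 = 4
y_1 = S_1(0) = a_1 = -5
y_2 = S_2(0) = a_2 = -4
y_3 = S_3(0) = a_3 = -1
y_4 = S_3(3) = 4
t_q=4 is in segment 2 (τ=1); S_2(τ)=-223/104

y_0=4 y_1=-5 y_2=-4 y_3=-1 y_4=4
S(4) = -223/104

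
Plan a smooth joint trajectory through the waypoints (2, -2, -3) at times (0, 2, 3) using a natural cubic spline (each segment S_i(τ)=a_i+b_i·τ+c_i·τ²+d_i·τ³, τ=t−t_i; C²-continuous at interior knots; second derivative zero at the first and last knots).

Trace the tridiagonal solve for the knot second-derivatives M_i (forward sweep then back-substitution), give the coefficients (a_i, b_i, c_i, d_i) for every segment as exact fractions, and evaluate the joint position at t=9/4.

  seg 0: a=2 b=-7/3 c=0 d=1/12
  seg 1: a=-2 b=-4/3 c=1/2 d=-1/6
S(9/4) = -295/128

Δ: Δ0=-2, Δ1=-1
row 1: diag=6, rhs=6; c'=1/6, d'=1
back: M1=1
M: M0=0, M1=1, M2=0
seg 0: a=2, c=M0/2=0, d=(M1−M0)/(6·2)=1/12, b=Δ0−h0·(2M0+M1)/6=-7/3
seg 1: a=-2, c=M1/2=1/2, d=(M2−M1)/(6·1)=-1/6, b=Δ1−h1·(2M1+M2)/6=-4/3
t_q=9/4 → seg 1, τ=1/4; S=-2+-4/3·τ+1/2·τ²+-1/6·τ³=-295/128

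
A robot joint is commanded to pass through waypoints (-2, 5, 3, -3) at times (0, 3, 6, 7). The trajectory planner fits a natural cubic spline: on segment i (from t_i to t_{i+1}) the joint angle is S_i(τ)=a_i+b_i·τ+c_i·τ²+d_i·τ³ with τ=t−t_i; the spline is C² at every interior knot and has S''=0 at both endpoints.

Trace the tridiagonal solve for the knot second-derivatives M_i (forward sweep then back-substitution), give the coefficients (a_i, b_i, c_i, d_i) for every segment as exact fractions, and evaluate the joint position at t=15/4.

Δ: Δ0=7/3, Δ1=-2/3, Δ2=-6
row 1: diag=12, rhs=-18; c'=1/4, d'=-3/2
row 2: denom=8−3·1/4=29/4; d'=(-32−3·-3/2)/(29/4)=-110/29
back: M2=-110/29
back: M1=-3/2−1/4·-110/29=-16/29
M: M0=0, M1=-16/29, M2=-110/29, M3=0
seg 0: a=-2, c=M0/2=0, d=(M1−M0)/(6·3)=-8/261, b=Δ0−h0·(2M0+M1)/6=227/87
seg 1: a=5, c=M1/2=-8/29, d=(M2−M1)/(6·3)=-47/261, b=Δ1−h1·(2M1+M2)/6=155/87
seg 2: a=3, c=M2/2=-55/29, d=(M3−M2)/(6·1)=55/87, b=Δ2−h2·(2M2+M3)/6=-412/87
t_q=15/4 → seg 1, τ=3/4; S=5+155/87·τ+-8/29·τ²+-47/261·τ³=11331/1856

  seg 0: a=-2 b=227/87 c=0 d=-8/261
  seg 1: a=5 b=155/87 c=-8/29 d=-47/261
  seg 2: a=3 b=-412/87 c=-55/29 d=55/87
S(15/4) = 11331/1856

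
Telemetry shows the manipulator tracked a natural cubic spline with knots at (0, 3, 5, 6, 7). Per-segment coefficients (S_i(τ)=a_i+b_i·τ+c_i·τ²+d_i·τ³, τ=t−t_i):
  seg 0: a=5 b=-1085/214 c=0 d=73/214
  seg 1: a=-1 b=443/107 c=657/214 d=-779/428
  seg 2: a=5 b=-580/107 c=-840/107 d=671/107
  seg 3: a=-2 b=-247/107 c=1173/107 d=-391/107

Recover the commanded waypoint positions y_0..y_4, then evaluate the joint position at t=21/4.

y_0 = S_0(0) = a_0 = 5
y_1 = S_1(0) = a_1 = -1
y_2 = S_2(0) = a_2 = 5
y_3 = S_3(0) = a_3 = -2
y_4 = S_3(1) = 3
t_q=21/4 is in segment 2 (τ=1/4); S_2(τ)=22271/6848

y_0=5 y_1=-1 y_2=5 y_3=-2 y_4=3
S(21/4) = 22271/6848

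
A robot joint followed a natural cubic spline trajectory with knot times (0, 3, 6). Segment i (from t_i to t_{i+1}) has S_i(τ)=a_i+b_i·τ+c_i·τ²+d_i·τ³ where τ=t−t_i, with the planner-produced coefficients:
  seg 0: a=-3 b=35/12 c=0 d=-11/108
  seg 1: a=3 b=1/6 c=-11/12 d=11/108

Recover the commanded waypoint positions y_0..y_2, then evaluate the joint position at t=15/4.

y_0 = S_0(0) = a_0 = -3
y_1 = S_1(0) = a_1 = 3
y_2 = S_1(3) = -2
t_q=15/4 is in segment 1 (τ=3/4); S_1(τ)=679/256

y_0=-3 y_1=3 y_2=-2
S(15/4) = 679/256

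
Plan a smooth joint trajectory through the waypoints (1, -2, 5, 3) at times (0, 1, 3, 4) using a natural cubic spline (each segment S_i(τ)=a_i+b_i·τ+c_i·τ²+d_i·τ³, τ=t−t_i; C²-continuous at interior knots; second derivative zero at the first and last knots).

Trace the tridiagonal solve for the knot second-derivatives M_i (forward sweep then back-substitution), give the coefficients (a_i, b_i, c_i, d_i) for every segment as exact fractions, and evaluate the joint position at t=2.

  seg 0: a=1 b=-73/16 c=0 d=25/16
  seg 1: a=-2 b=1/8 c=75/16 d=-3/2
  seg 2: a=5 b=7/8 c=-69/16 d=23/16
S(2) = 21/16

Δ: Δ0=-3, Δ1=7/2, Δ2=-2
row 1: diag=6, rhs=39; c'=1/3, d'=13/2
row 2: denom=6−2·1/3=16/3; d'=(-33−2·13/2)/(16/3)=-69/8
back: M2=-69/8
back: M1=13/2−1/3·-69/8=75/8
M: M0=0, M1=75/8, M2=-69/8, M3=0
seg 0: a=1, c=M0/2=0, d=(M1−M0)/(6·1)=25/16, b=Δ0−h0·(2M0+M1)/6=-73/16
seg 1: a=-2, c=M1/2=75/16, d=(M2−M1)/(6·2)=-3/2, b=Δ1−h1·(2M1+M2)/6=1/8
seg 2: a=5, c=M2/2=-69/16, d=(M3−M2)/(6·1)=23/16, b=Δ2−h2·(2M2+M3)/6=7/8
t_q=2 → seg 1, τ=1; S=-2+1/8·τ+75/16·τ²+-3/2·τ³=21/16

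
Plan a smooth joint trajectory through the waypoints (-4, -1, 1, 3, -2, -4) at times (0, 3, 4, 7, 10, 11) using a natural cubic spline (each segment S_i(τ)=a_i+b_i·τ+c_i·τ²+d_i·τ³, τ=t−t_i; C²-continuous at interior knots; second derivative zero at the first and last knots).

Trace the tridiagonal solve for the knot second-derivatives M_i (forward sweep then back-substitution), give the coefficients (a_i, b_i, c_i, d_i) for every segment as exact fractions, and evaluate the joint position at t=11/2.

Δ: Δ0=1, Δ1=2, Δ2=2/3, Δ3=-5/3, Δ4=-2
row 1: diag=8, rhs=6; c'=1/8, d'=3/4
row 2: denom=8−1·1/8=63/8; d'=(-8−1·3/4)/(63/8)=-10/9
row 3: denom=12−3·8/21=76/7; d'=(-14−3·-10/9)/(76/7)=-56/57
row 4: denom=8−3·21/76=545/76; d'=(-2−3·-56/57)/(545/76)=72/545
back: M4=72/545
back: M3=-56/57−21/76·72/545=-1666/1635
back: M2=-10/9−8/21·-1666/1635=-394/545
back: M1=3/4−1/8·-394/545=458/545
M: M0=0, M1=458/545, M2=-394/545, M3=-1666/1635, M4=72/545, M5=0
seg 0: a=-4, c=M0/2=0, d=(M1−M0)/(6·3)=229/4905, b=Δ0−h0·(2M0+M1)/6=316/545
seg 1: a=-1, c=M1/2=229/545, d=(M2−M1)/(6·1)=-142/545, b=Δ1−h1·(2M1+M2)/6=1003/545
seg 2: a=1, c=M2/2=-197/545, d=(M3−M2)/(6·3)=-242/14715, b=Δ2−h2·(2M2+M3)/6=207/109
seg 3: a=3, c=M3/2=-833/1635, d=(M4−M3)/(6·3)=941/14715, b=Δ3−h3·(2M3+M4)/6=-389/545
seg 4: a=-2, c=M4/2=36/545, d=(M5−M4)/(6·1)=-12/545, b=Δ4−h4·(2M4+M5)/6=-1114/545
t_q=11/2 → seg 2, τ=3/2; S=1+207/109·τ+-197/545·τ²+-242/14715·τ³=1624/545

  seg 0: a=-4 b=316/545 c=0 d=229/4905
  seg 1: a=-1 b=1003/545 c=229/545 d=-142/545
  seg 2: a=1 b=207/109 c=-197/545 d=-242/14715
  seg 3: a=3 b=-389/545 c=-833/1635 d=941/14715
  seg 4: a=-2 b=-1114/545 c=36/545 d=-12/545
S(11/2) = 1624/545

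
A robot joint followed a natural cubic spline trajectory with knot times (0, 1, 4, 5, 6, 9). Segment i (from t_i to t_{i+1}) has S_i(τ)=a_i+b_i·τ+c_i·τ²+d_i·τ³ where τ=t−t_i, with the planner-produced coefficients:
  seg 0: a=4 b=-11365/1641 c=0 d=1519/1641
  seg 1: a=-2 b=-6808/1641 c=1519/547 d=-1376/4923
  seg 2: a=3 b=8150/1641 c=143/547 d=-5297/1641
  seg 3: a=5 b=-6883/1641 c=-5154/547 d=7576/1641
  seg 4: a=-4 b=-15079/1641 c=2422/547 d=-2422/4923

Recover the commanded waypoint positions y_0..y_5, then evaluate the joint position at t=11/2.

y_0=4 y_1=-2 y_2=3 y_3=5 y_4=-4 y_5=-5
S(11/2) = 615/547

y_0 = S_0(0) = a_0 = 4
y_1 = S_1(0) = a_1 = -2
y_2 = S_2(0) = a_2 = 3
y_3 = S_3(0) = a_3 = 5
y_4 = S_4(0) = a_4 = -4
y_5 = S_4(3) = -5
t_q=11/2 is in segment 3 (τ=1/2); S_3(τ)=615/547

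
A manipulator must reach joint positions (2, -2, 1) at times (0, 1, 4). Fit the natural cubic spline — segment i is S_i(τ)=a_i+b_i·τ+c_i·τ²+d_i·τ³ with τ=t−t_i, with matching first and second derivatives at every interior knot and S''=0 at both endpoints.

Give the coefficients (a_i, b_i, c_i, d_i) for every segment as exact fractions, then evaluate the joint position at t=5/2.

  seg 0: a=2 b=-37/8 c=0 d=5/8
  seg 1: a=-2 b=-11/4 c=15/8 d=-5/24
S(5/2) = -167/64

Δ: Δ0=-4, Δ1=1
row 1: diag=8, rhs=30; c'=3/8, d'=15/4
back: M1=15/4
M: M0=0, M1=15/4, M2=0
seg 0: a=2, c=M0/2=0, d=(M1−M0)/(6·1)=5/8, b=Δ0−h0·(2M0+M1)/6=-37/8
seg 1: a=-2, c=M1/2=15/8, d=(M2−M1)/(6·3)=-5/24, b=Δ1−h1·(2M1+M2)/6=-11/4
t_q=5/2 → seg 1, τ=3/2; S=-2+-11/4·τ+15/8·τ²+-5/24·τ³=-167/64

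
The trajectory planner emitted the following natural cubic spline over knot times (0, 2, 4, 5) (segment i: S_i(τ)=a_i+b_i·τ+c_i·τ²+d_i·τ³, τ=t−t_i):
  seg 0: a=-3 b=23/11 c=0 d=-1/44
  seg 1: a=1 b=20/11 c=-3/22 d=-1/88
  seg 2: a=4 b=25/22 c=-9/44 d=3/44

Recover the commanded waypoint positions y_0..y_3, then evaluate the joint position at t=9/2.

y_0 = S_0(0) = a_0 = -3
y_1 = S_1(0) = a_1 = 1
y_2 = S_2(0) = a_2 = 4
y_3 = S_2(1) = 5
t_q=9/2 is in segment 2 (τ=1/2); S_2(τ)=1593/352

y_0=-3 y_1=1 y_2=4 y_3=5
S(9/2) = 1593/352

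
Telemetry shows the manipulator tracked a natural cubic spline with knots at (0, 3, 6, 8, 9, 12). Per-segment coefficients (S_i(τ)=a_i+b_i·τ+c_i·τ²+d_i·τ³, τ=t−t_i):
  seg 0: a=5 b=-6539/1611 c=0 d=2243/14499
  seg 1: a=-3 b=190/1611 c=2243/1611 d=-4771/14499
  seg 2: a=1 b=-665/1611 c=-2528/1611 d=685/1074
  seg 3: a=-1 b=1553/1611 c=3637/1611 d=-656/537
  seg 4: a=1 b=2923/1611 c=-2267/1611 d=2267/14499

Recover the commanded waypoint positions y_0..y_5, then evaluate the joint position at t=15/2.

y_0 = S_0(0) = a_0 = 5
y_1 = S_1(0) = a_1 = -3
y_2 = S_2(0) = a_2 = 1
y_3 = S_3(0) = a_3 = -1
y_4 = S_4(0) = a_4 = 1
y_5 = S_4(3) = -2
t_q=15/2 is in segment 2 (τ=3/2); S_2(τ)=-8569/8592

y_0=5 y_1=-3 y_2=1 y_3=-1 y_4=1 y_5=-2
S(15/2) = -8569/8592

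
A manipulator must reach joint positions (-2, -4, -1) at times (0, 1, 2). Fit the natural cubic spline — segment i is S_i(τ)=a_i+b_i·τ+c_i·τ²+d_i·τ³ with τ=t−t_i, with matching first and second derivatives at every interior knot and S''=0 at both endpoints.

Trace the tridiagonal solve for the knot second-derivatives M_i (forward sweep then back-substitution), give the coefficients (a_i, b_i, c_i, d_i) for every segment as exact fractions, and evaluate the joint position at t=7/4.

Δ: Δ0=-2, Δ1=3
row 1: diag=4, rhs=30; c'=1/4, d'=15/2
back: M1=15/2
M: M0=0, M1=15/2, M2=0
seg 0: a=-2, c=M0/2=0, d=(M1−M0)/(6·1)=5/4, b=Δ0−h0·(2M0+M1)/6=-13/4
seg 1: a=-4, c=M1/2=15/4, d=(M2−M1)/(6·1)=-5/4, b=Δ1−h1·(2M1+M2)/6=1/2
t_q=7/4 → seg 1, τ=3/4; S=-4+1/2·τ+15/4·τ²+-5/4·τ³=-523/256

  seg 0: a=-2 b=-13/4 c=0 d=5/4
  seg 1: a=-4 b=1/2 c=15/4 d=-5/4
S(7/4) = -523/256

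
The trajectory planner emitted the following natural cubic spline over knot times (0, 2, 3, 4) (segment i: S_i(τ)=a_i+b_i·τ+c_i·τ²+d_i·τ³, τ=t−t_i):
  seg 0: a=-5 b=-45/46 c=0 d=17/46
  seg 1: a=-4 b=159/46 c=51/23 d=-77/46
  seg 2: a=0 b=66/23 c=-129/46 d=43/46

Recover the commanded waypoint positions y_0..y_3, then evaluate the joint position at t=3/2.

y_0=-5 y_1=-4 y_2=0 y_3=1
S(3/2) = -1921/368

y_0 = S_0(0) = a_0 = -5
y_1 = S_1(0) = a_1 = -4
y_2 = S_2(0) = a_2 = 0
y_3 = S_2(1) = 1
t_q=3/2 is in segment 0 (τ=3/2); S_0(τ)=-1921/368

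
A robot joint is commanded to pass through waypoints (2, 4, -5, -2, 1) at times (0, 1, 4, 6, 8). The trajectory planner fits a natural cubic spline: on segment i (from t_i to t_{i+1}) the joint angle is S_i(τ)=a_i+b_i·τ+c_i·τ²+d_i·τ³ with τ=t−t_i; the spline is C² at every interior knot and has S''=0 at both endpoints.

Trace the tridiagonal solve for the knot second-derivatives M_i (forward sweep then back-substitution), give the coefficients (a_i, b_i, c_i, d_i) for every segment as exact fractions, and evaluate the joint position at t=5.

Δ: Δ0=2, Δ1=-3, Δ2=3/2, Δ3=3/2
row 1: diag=8, rhs=-30; c'=3/8, d'=-15/4
row 2: denom=10−3·3/8=71/8; d'=(27−3·-15/4)/(71/8)=306/71
row 3: denom=8−2·16/71=536/71; d'=(0−2·306/71)/(536/71)=-153/134
back: M3=-153/134
back: M2=306/71−16/71·-153/134=306/67
back: M1=-15/4−3/8·306/67=-366/67
M: M0=0, M1=-366/67, M2=306/67, M3=-153/134, M4=0
seg 0: a=2, c=M0/2=0, d=(M1−M0)/(6·1)=-61/67, b=Δ0−h0·(2M0+M1)/6=195/67
seg 1: a=4, c=M1/2=-183/67, d=(M2−M1)/(6·3)=112/201, b=Δ1−h1·(2M1+M2)/6=12/67
seg 2: a=-5, c=M2/2=153/67, d=(M3−M2)/(6·2)=-255/536, b=Δ2−h2·(2M2+M3)/6=-78/67
seg 3: a=-2, c=M3/2=-153/268, d=(M4−M3)/(6·2)=51/536, b=Δ3−h3·(2M3+M4)/6=303/134
t_q=5 → seg 2, τ=1; S=-5+-78/67·τ+153/67·τ²+-255/536·τ³=-2335/536

  seg 0: a=2 b=195/67 c=0 d=-61/67
  seg 1: a=4 b=12/67 c=-183/67 d=112/201
  seg 2: a=-5 b=-78/67 c=153/67 d=-255/536
  seg 3: a=-2 b=303/134 c=-153/268 d=51/536
S(5) = -2335/536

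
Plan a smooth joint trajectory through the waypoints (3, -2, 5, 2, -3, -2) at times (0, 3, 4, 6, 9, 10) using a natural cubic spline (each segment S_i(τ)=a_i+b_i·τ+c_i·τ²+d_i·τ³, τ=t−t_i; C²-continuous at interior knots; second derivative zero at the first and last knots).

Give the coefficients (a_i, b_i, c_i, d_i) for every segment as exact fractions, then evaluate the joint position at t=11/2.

Δ: Δ0=-5/3, Δ1=7, Δ2=-3/2, Δ3=-5/3, Δ4=1
row 1: diag=8, rhs=52; c'=1/8, d'=13/2
row 2: denom=6−1·1/8=47/8; d'=(-51−1·13/2)/(47/8)=-460/47
row 3: denom=10−2·16/47=438/47; d'=(-1−2·-460/47)/(438/47)=291/146
row 4: denom=8−3·47/146=1027/146; d'=(16−3·291/146)/(1027/146)=1463/1027
back: M4=1463/1027
back: M3=291/146−47/146·1463/1027=1576/1027
back: M2=-460/47−16/47·1576/1027=-10588/1027
back: M1=13/2−1/8·-10588/1027=7999/1027
M: M0=0, M1=7999/1027, M2=-10588/1027, M3=1576/1027, M4=1463/1027, M5=0
seg 0: a=3, c=M0/2=0, d=(M1−M0)/(6·3)=7999/18486, b=Δ0−h0·(2M0+M1)/6=-34267/6162
seg 1: a=-2, c=M1/2=7999/2054, d=(M2−M1)/(6·1)=-18587/6162, b=Δ1−h1·(2M1+M2)/6=18862/3081
seg 2: a=5, c=M2/2=-5294/1027, d=(M3−M2)/(6·2)=3041/3081, b=Δ2−h2·(2M2+M3)/6=29957/6162
seg 3: a=2, c=M3/2=788/1027, d=(M4−M3)/(6·3)=-113/18486, b=Δ3−h3·(2M3+M4)/6=-1855/474
seg 4: a=-3, c=M4/2=1463/2054, d=(M5−M4)/(6·1)=-1463/6162, b=Δ4−h4·(2M4+M5)/6=1618/3081
t_q=11/2 → seg 2, τ=3/2; S=5+29957/6162·τ+-5294/1027·τ²+3041/3081·τ³=33071/8216

  seg 0: a=3 b=-34267/6162 c=0 d=7999/18486
  seg 1: a=-2 b=18862/3081 c=7999/2054 d=-18587/6162
  seg 2: a=5 b=29957/6162 c=-5294/1027 d=3041/3081
  seg 3: a=2 b=-1855/474 c=788/1027 d=-113/18486
  seg 4: a=-3 b=1618/3081 c=1463/2054 d=-1463/6162
S(11/2) = 33071/8216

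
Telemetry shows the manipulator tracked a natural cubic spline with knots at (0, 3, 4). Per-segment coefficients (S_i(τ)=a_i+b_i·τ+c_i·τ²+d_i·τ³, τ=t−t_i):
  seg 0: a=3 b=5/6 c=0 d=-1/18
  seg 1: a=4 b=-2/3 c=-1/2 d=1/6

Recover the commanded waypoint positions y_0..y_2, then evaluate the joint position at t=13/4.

y_0 = S_0(0) = a_0 = 3
y_1 = S_1(0) = a_1 = 4
y_2 = S_1(1) = 3
t_q=13/4 is in segment 1 (τ=1/4); S_1(τ)=487/128

y_0=3 y_1=4 y_2=3
S(13/4) = 487/128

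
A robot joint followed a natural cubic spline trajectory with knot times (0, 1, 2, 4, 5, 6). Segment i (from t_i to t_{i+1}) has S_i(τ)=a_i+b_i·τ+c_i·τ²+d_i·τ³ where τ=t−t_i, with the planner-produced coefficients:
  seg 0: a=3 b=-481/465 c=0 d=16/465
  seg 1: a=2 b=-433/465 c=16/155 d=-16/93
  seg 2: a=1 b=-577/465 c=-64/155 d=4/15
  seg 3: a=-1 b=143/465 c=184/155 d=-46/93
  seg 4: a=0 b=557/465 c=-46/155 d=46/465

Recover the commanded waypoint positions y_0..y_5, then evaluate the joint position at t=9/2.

y_0=3 y_1=2 y_2=1 y_3=-1 y_4=0 y_5=1
S(9/2) = -379/620

y_0 = S_0(0) = a_0 = 3
y_1 = S_1(0) = a_1 = 2
y_2 = S_2(0) = a_2 = 1
y_3 = S_3(0) = a_3 = -1
y_4 = S_4(0) = a_4 = 0
y_5 = S_4(1) = 1
t_q=9/2 is in segment 3 (τ=1/2); S_3(τ)=-379/620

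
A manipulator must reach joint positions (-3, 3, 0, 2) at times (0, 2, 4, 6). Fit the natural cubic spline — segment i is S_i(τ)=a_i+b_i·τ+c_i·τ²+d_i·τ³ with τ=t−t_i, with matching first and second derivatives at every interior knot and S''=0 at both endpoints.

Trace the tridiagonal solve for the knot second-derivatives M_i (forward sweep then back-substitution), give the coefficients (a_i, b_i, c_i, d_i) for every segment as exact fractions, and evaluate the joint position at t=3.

Δ: Δ0=3, Δ1=-3/2, Δ2=1
row 1: diag=8, rhs=-27; c'=1/4, d'=-27/8
row 2: denom=8−2·1/4=15/2; d'=(15−2·-27/8)/(15/2)=29/10
back: M2=29/10
back: M1=-27/8−1/4·29/10=-41/10
M: M0=0, M1=-41/10, M2=29/10, M3=0
seg 0: a=-3, c=M0/2=0, d=(M1−M0)/(6·2)=-41/120, b=Δ0−h0·(2M0+M1)/6=131/30
seg 1: a=3, c=M1/2=-41/20, d=(M2−M1)/(6·2)=7/12, b=Δ1−h1·(2M1+M2)/6=4/15
seg 2: a=0, c=M2/2=29/20, d=(M3−M2)/(6·2)=-29/120, b=Δ2−h2·(2M2+M3)/6=-14/15
t_q=3 → seg 1, τ=1; S=3+4/15·τ+-41/20·τ²+7/12·τ³=9/5

  seg 0: a=-3 b=131/30 c=0 d=-41/120
  seg 1: a=3 b=4/15 c=-41/20 d=7/12
  seg 2: a=0 b=-14/15 c=29/20 d=-29/120
S(3) = 9/5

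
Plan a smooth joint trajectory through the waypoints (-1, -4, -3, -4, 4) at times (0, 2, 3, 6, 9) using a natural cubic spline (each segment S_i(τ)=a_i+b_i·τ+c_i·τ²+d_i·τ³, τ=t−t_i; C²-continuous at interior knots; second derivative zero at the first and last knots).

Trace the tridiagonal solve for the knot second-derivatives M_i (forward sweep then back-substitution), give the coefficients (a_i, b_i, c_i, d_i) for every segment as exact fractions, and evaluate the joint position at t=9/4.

Δ: Δ0=-3/2, Δ1=1, Δ2=-1/3, Δ3=8/3
row 1: diag=6, rhs=15; c'=1/6, d'=5/2
row 2: denom=8−1·1/6=47/6; d'=(-8−1·5/2)/(47/6)=-63/47
row 3: denom=12−3·18/47=510/47; d'=(18−3·-63/47)/(510/47)=69/34
back: M3=69/34
back: M2=-63/47−18/47·69/34=-36/17
back: M1=5/2−1/6·-36/17=97/34
M: M0=0, M1=97/34, M2=-36/17, M3=69/34, M4=0
seg 0: a=-1, c=M0/2=0, d=(M1−M0)/(6·2)=97/408, b=Δ0−h0·(2M0+M1)/6=-125/51
seg 1: a=-4, c=M1/2=97/68, d=(M2−M1)/(6·1)=-169/204, b=Δ1−h1·(2M1+M2)/6=41/102
seg 2: a=-3, c=M2/2=-18/17, d=(M3−M2)/(6·3)=47/204, b=Δ2−h2·(2M2+M3)/6=157/204
seg 3: a=-4, c=M3/2=69/68, d=(M4−M3)/(6·3)=-23/204, b=Δ3−h3·(2M3+M4)/6=65/102
t_q=9/4 → seg 1, τ=1/4; S=-4+41/102·τ+97/68·τ²+-169/204·τ³=-16639/4352

  seg 0: a=-1 b=-125/51 c=0 d=97/408
  seg 1: a=-4 b=41/102 c=97/68 d=-169/204
  seg 2: a=-3 b=157/204 c=-18/17 d=47/204
  seg 3: a=-4 b=65/102 c=69/68 d=-23/204
S(9/4) = -16639/4352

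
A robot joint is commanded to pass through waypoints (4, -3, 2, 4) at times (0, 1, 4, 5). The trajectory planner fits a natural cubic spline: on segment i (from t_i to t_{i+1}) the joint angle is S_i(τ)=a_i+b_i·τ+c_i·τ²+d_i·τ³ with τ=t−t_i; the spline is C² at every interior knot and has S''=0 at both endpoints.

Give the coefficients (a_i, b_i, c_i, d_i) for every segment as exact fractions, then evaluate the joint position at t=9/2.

Δ: Δ0=-7, Δ1=5/3, Δ2=2
row 1: diag=8, rhs=52; c'=3/8, d'=13/2
row 2: denom=8−3·3/8=55/8; d'=(2−3·13/2)/(55/8)=-28/11
back: M2=-28/11
back: M1=13/2−3/8·-28/11=82/11
M: M0=0, M1=82/11, M2=-28/11, M3=0
seg 0: a=4, c=M0/2=0, d=(M1−M0)/(6·1)=41/33, b=Δ0−h0·(2M0+M1)/6=-272/33
seg 1: a=-3, c=M1/2=41/11, d=(M2−M1)/(6·3)=-5/9, b=Δ1−h1·(2M1+M2)/6=-149/33
seg 2: a=2, c=M2/2=-14/11, d=(M3−M2)/(6·1)=14/33, b=Δ2−h2·(2M2+M3)/6=94/33
t_q=9/2 → seg 2, τ=1/2; S=2+94/33·τ+-14/11·τ²+14/33·τ³=139/44

  seg 0: a=4 b=-272/33 c=0 d=41/33
  seg 1: a=-3 b=-149/33 c=41/11 d=-5/9
  seg 2: a=2 b=94/33 c=-14/11 d=14/33
S(9/2) = 139/44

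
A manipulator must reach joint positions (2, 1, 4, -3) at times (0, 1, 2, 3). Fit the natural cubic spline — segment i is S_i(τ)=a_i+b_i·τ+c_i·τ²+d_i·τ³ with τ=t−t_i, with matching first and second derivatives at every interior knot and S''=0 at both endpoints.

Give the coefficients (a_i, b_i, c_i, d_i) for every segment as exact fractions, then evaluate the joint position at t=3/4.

  seg 0: a=2 b=-41/15 c=0 d=26/15
  seg 1: a=1 b=37/15 c=26/5 d=-14/3
  seg 2: a=4 b=-17/15 c=-44/5 d=44/15
S(3/4) = 109/160

Δ: Δ0=-1, Δ1=3, Δ2=-7
row 1: diag=4, rhs=24; c'=1/4, d'=6
row 2: denom=4−1·1/4=15/4; d'=(-60−1·6)/(15/4)=-88/5
back: M2=-88/5
back: M1=6−1/4·-88/5=52/5
M: M0=0, M1=52/5, M2=-88/5, M3=0
seg 0: a=2, c=M0/2=0, d=(M1−M0)/(6·1)=26/15, b=Δ0−h0·(2M0+M1)/6=-41/15
seg 1: a=1, c=M1/2=26/5, d=(M2−M1)/(6·1)=-14/3, b=Δ1−h1·(2M1+M2)/6=37/15
seg 2: a=4, c=M2/2=-44/5, d=(M3−M2)/(6·1)=44/15, b=Δ2−h2·(2M2+M3)/6=-17/15
t_q=3/4 → seg 0, τ=3/4; S=2+-41/15·τ+0·τ²+26/15·τ³=109/160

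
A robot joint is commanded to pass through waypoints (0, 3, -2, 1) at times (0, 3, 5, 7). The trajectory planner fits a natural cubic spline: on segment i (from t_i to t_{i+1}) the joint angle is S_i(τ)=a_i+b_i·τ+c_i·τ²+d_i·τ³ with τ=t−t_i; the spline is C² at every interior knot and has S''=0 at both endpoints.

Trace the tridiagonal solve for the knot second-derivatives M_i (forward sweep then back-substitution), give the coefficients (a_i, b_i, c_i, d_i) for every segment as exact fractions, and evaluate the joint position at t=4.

  seg 0: a=0 b=46/19 c=0 d=-3/19
  seg 1: a=3 b=-35/19 c=-27/19 d=83/152
  seg 2: a=-2 b=-37/38 c=141/76 d=-47/152
S(4) = 43/152

Δ: Δ0=1, Δ1=-5/2, Δ2=3/2
row 1: diag=10, rhs=-21; c'=1/5, d'=-21/10
row 2: denom=8−2·1/5=38/5; d'=(24−2·-21/10)/(38/5)=141/38
back: M2=141/38
back: M1=-21/10−1/5·141/38=-54/19
M: M0=0, M1=-54/19, M2=141/38, M3=0
seg 0: a=0, c=M0/2=0, d=(M1−M0)/(6·3)=-3/19, b=Δ0−h0·(2M0+M1)/6=46/19
seg 1: a=3, c=M1/2=-27/19, d=(M2−M1)/(6·2)=83/152, b=Δ1−h1·(2M1+M2)/6=-35/19
seg 2: a=-2, c=M2/2=141/76, d=(M3−M2)/(6·2)=-47/152, b=Δ2−h2·(2M2+M3)/6=-37/38
t_q=4 → seg 1, τ=1; S=3+-35/19·τ+-27/19·τ²+83/152·τ³=43/152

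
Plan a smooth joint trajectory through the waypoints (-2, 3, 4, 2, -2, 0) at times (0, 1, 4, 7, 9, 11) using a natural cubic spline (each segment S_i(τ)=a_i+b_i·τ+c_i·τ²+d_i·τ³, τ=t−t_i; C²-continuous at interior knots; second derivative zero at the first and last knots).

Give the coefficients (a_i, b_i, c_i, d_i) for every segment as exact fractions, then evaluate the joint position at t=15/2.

Δ: Δ0=5, Δ1=1/3, Δ2=-2/3, Δ3=-2, Δ4=1
row 1: diag=8, rhs=-28; c'=3/8, d'=-7/2
row 2: denom=12−3·3/8=87/8; d'=(-6−3·-7/2)/(87/8)=12/29
row 3: denom=10−3·8/29=266/29; d'=(-8−3·12/29)/(266/29)=-134/133
row 4: denom=8−2·29/133=1006/133; d'=(18−2·-134/133)/(1006/133)=1331/503
back: M4=1331/503
back: M3=-134/133−29/133·1331/503=-797/503
back: M2=12/29−8/29·-797/503=428/503
back: M1=-7/2−3/8·428/503=-1921/503
M: M0=0, M1=-1921/503, M2=428/503, M3=-797/503, M4=1331/503, M5=0
seg 0: a=-2, c=M0/2=0, d=(M1−M0)/(6·1)=-1921/3018, b=Δ0−h0·(2M0+M1)/6=17011/3018
seg 1: a=3, c=M1/2=-1921/1006, d=(M2−M1)/(6·3)=261/1006, b=Δ1−h1·(2M1+M2)/6=5624/1509
seg 2: a=4, c=M2/2=214/503, d=(M3−M2)/(6·3)=-1225/9054, b=Δ2−h2·(2M2+M3)/6=-2189/3018
seg 3: a=2, c=M3/2=-797/1006, d=(M4−M3)/(6·2)=532/1509, b=Δ3−h3·(2M3+M4)/6=-2755/1509
seg 4: a=-2, c=M4/2=1331/1006, d=(M5−M4)/(6·2)=-1331/6036, b=Δ4−h4·(2M4+M5)/6=-1153/1509
t_q=15/2 → seg 3, τ=1/2; S=2+-2755/1509·τ+-797/1006·τ²+532/1509·τ³=3755/4024

  seg 0: a=-2 b=17011/3018 c=0 d=-1921/3018
  seg 1: a=3 b=5624/1509 c=-1921/1006 d=261/1006
  seg 2: a=4 b=-2189/3018 c=214/503 d=-1225/9054
  seg 3: a=2 b=-2755/1509 c=-797/1006 d=532/1509
  seg 4: a=-2 b=-1153/1509 c=1331/1006 d=-1331/6036
S(15/2) = 3755/4024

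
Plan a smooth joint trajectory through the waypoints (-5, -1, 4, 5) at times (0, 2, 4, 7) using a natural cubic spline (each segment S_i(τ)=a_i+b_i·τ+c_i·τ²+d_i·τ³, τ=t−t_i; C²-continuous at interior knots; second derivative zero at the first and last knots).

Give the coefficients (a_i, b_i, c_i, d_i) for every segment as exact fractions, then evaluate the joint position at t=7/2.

Δ: Δ0=2, Δ1=5/2, Δ2=1/3
row 1: diag=8, rhs=3; c'=1/4, d'=3/8
row 2: denom=10−2·1/4=19/2; d'=(-13−2·3/8)/(19/2)=-55/38
back: M2=-55/38
back: M1=3/8−1/4·-55/38=14/19
M: M0=0, M1=14/19, M2=-55/38, M3=0
seg 0: a=-5, c=M0/2=0, d=(M1−M0)/(6·2)=7/114, b=Δ0−h0·(2M0+M1)/6=100/57
seg 1: a=-1, c=M1/2=7/19, d=(M2−M1)/(6·2)=-83/456, b=Δ1−h1·(2M1+M2)/6=142/57
seg 2: a=4, c=M2/2=-55/76, d=(M3−M2)/(6·3)=55/684, b=Δ2−h2·(2M2+M3)/6=203/114
t_q=7/2 → seg 1, τ=3/2; S=-1+142/57·τ+7/19·τ²+-83/456·τ³=3589/1216

  seg 0: a=-5 b=100/57 c=0 d=7/114
  seg 1: a=-1 b=142/57 c=7/19 d=-83/456
  seg 2: a=4 b=203/114 c=-55/76 d=55/684
S(7/2) = 3589/1216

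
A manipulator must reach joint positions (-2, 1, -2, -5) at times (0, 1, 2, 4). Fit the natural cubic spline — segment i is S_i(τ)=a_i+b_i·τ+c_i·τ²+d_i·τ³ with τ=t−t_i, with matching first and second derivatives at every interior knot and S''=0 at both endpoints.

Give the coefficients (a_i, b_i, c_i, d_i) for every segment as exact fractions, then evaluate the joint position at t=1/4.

  seg 0: a=-2 b=213/46 c=0 d=-75/46
  seg 1: a=1 b=-6/23 c=-225/46 d=99/46
  seg 2: a=-2 b=-165/46 c=36/23 d=-6/23
S(1/4) = -2555/2944

Δ: Δ0=3, Δ1=-3, Δ2=-3/2
row 1: diag=4, rhs=-36; c'=1/4, d'=-9
row 2: denom=6−1·1/4=23/4; d'=(9−1·-9)/(23/4)=72/23
back: M2=72/23
back: M1=-9−1/4·72/23=-225/23
M: M0=0, M1=-225/23, M2=72/23, M3=0
seg 0: a=-2, c=M0/2=0, d=(M1−M0)/(6·1)=-75/46, b=Δ0−h0·(2M0+M1)/6=213/46
seg 1: a=1, c=M1/2=-225/46, d=(M2−M1)/(6·1)=99/46, b=Δ1−h1·(2M1+M2)/6=-6/23
seg 2: a=-2, c=M2/2=36/23, d=(M3−M2)/(6·2)=-6/23, b=Δ2−h2·(2M2+M3)/6=-165/46
t_q=1/4 → seg 0, τ=1/4; S=-2+213/46·τ+0·τ²+-75/46·τ³=-2555/2944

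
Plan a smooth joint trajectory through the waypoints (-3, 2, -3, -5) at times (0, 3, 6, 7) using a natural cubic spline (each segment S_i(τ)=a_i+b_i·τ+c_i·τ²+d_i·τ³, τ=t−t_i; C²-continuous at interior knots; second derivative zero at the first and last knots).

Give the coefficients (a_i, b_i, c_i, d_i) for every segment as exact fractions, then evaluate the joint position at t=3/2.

Δ: Δ0=5/3, Δ1=-5/3, Δ2=-2
row 1: diag=12, rhs=-20; c'=1/4, d'=-5/3
row 2: denom=8−3·1/4=29/4; d'=(-2−3·-5/3)/(29/4)=12/29
back: M2=12/29
back: M1=-5/3−1/4·12/29=-154/87
M: M0=0, M1=-154/87, M2=12/29, M3=0
seg 0: a=-3, c=M0/2=0, d=(M1−M0)/(6·3)=-77/783, b=Δ0−h0·(2M0+M1)/6=74/29
seg 1: a=2, c=M1/2=-77/87, d=(M2−M1)/(6·3)=95/783, b=Δ1−h1·(2M1+M2)/6=-3/29
seg 2: a=-3, c=M2/2=6/29, d=(M3−M2)/(6·1)=-2/29, b=Δ2−h2·(2M2+M3)/6=-62/29
t_q=3/2 → seg 0, τ=3/2; S=-3+74/29·τ+0·τ²+-77/783·τ³=115/232

  seg 0: a=-3 b=74/29 c=0 d=-77/783
  seg 1: a=2 b=-3/29 c=-77/87 d=95/783
  seg 2: a=-3 b=-62/29 c=6/29 d=-2/29
S(3/2) = 115/232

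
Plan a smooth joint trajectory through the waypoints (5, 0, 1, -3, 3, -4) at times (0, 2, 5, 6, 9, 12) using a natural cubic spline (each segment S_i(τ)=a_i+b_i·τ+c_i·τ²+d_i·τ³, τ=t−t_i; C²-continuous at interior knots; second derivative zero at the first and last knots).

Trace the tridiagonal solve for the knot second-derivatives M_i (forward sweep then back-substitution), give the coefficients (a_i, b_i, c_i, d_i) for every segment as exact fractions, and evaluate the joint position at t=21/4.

Δ: Δ0=-5/2, Δ1=1/3, Δ2=-4, Δ3=2, Δ4=-7/3
row 1: diag=10, rhs=17; c'=3/10, d'=17/10
row 2: denom=8−3·3/10=71/10; d'=(-26−3·17/10)/(71/10)=-311/71
row 3: denom=8−1·10/71=558/71; d'=(36−1·-311/71)/(558/71)=2867/558
row 4: denom=12−3·71/186=673/62; d'=(-26−3·2867/558)/(673/62)=-7703/2019
back: M4=-7703/2019
back: M3=2867/558−71/186·-7703/2019=4438/673
back: M2=-311/71−10/71·4438/673=-3573/673
back: M1=17/10−3/10·-3573/673=2216/673
M: M0=0, M1=2216/673, M2=-3573/673, M3=4438/673, M4=-7703/2019, M5=0
seg 0: a=5, c=M0/2=0, d=(M1−M0)/(6·2)=554/2019, b=Δ0−h0·(2M0+M1)/6=-14527/4038
seg 1: a=0, c=M1/2=1108/673, d=(M2−M1)/(6·3)=-5789/12114, b=Δ1−h1·(2M1+M2)/6=-1231/4038
seg 2: a=1, c=M2/2=-3573/1346, d=(M3−M2)/(6·1)=8011/4038, b=Δ2−h2·(2M2+M3)/6=-6722/2019
seg 3: a=-3, c=M3/2=2219/673, d=(M4−M3)/(6·3)=-21017/36342, b=Δ3−h3·(2M3+M4)/6=-10849/4038
seg 4: a=3, c=M4/2=-7703/4038, d=(M5−M4)/(6·3)=7703/36342, b=Δ4−h4·(2M4+M5)/6=2992/2019
t_q=21/4 → seg 2, τ=1/4; S=1+-6722/2019·τ+-3573/1346·τ²+8011/4038·τ³=2821/86144

  seg 0: a=5 b=-14527/4038 c=0 d=554/2019
  seg 1: a=0 b=-1231/4038 c=1108/673 d=-5789/12114
  seg 2: a=1 b=-6722/2019 c=-3573/1346 d=8011/4038
  seg 3: a=-3 b=-10849/4038 c=2219/673 d=-21017/36342
  seg 4: a=3 b=2992/2019 c=-7703/4038 d=7703/36342
S(21/4) = 2821/86144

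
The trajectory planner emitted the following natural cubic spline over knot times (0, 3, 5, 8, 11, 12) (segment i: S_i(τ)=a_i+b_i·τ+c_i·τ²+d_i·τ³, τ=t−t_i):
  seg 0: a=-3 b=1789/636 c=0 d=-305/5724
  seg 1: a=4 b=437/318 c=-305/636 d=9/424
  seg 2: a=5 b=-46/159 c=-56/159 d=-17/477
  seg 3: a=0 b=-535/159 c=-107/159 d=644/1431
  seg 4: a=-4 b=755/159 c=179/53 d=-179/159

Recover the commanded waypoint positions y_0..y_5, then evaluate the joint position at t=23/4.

y_0=-3 y_1=4 y_2=5 y_3=0 y_4=-4 y_5=3
S(23/4) = 15501/3392

y_0 = S_0(0) = a_0 = -3
y_1 = S_1(0) = a_1 = 4
y_2 = S_2(0) = a_2 = 5
y_3 = S_3(0) = a_3 = 0
y_4 = S_4(0) = a_4 = -4
y_5 = S_4(1) = 3
t_q=23/4 is in segment 2 (τ=3/4); S_2(τ)=15501/3392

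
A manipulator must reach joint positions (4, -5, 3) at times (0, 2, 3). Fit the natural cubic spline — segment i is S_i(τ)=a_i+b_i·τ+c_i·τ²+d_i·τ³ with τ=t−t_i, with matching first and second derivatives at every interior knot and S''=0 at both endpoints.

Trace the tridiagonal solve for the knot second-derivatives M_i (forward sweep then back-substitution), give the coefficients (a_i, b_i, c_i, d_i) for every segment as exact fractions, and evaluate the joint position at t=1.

  seg 0: a=4 b=-26/3 c=0 d=25/24
  seg 1: a=-5 b=23/6 c=25/4 d=-25/12
S(1) = -29/8

Δ: Δ0=-9/2, Δ1=8
row 1: diag=6, rhs=75; c'=1/6, d'=25/2
back: M1=25/2
M: M0=0, M1=25/2, M2=0
seg 0: a=4, c=M0/2=0, d=(M1−M0)/(6·2)=25/24, b=Δ0−h0·(2M0+M1)/6=-26/3
seg 1: a=-5, c=M1/2=25/4, d=(M2−M1)/(6·1)=-25/12, b=Δ1−h1·(2M1+M2)/6=23/6
t_q=1 → seg 0, τ=1; S=4+-26/3·τ+0·τ²+25/24·τ³=-29/8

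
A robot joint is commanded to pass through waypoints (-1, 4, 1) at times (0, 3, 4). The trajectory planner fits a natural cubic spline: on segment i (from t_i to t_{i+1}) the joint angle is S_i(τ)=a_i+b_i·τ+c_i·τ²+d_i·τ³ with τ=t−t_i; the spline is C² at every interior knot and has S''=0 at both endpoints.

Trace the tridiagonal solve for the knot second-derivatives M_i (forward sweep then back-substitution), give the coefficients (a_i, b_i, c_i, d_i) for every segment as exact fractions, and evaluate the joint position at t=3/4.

Δ: Δ0=5/3, Δ1=-3
row 1: diag=8, rhs=-28; c'=1/8, d'=-7/2
back: M1=-7/2
M: M0=0, M1=-7/2, M2=0
seg 0: a=-1, c=M0/2=0, d=(M1−M0)/(6·3)=-7/36, b=Δ0−h0·(2M0+M1)/6=41/12
seg 1: a=4, c=M1/2=-7/4, d=(M2−M1)/(6·1)=7/12, b=Δ1−h1·(2M1+M2)/6=-11/6
t_q=3/4 → seg 0, τ=3/4; S=-1+41/12·τ+0·τ²+-7/36·τ³=379/256

  seg 0: a=-1 b=41/12 c=0 d=-7/36
  seg 1: a=4 b=-11/6 c=-7/4 d=7/12
S(3/4) = 379/256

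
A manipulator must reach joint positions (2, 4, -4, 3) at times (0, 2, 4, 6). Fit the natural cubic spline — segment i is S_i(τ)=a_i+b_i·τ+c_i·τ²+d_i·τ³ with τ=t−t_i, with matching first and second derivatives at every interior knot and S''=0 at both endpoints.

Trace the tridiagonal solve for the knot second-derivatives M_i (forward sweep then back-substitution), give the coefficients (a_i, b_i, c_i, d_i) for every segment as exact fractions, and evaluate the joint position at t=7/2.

Δ: Δ0=1, Δ1=-4, Δ2=7/2
row 1: diag=8, rhs=-30; c'=1/4, d'=-15/4
row 2: denom=8−2·1/4=15/2; d'=(45−2·-15/4)/(15/2)=7
back: M2=7
back: M1=-15/4−1/4·7=-11/2
M: M0=0, M1=-11/2, M2=7, M3=0
seg 0: a=2, c=M0/2=0, d=(M1−M0)/(6·2)=-11/24, b=Δ0−h0·(2M0+M1)/6=17/6
seg 1: a=4, c=M1/2=-11/4, d=(M2−M1)/(6·2)=25/24, b=Δ1−h1·(2M1+M2)/6=-8/3
seg 2: a=-4, c=M2/2=7/2, d=(M3−M2)/(6·2)=-7/12, b=Δ2−h2·(2M2+M3)/6=-7/6
t_q=7/2 → seg 1, τ=3/2; S=4+-8/3·τ+-11/4·τ²+25/24·τ³=-171/64

  seg 0: a=2 b=17/6 c=0 d=-11/24
  seg 1: a=4 b=-8/3 c=-11/4 d=25/24
  seg 2: a=-4 b=-7/6 c=7/2 d=-7/12
S(7/2) = -171/64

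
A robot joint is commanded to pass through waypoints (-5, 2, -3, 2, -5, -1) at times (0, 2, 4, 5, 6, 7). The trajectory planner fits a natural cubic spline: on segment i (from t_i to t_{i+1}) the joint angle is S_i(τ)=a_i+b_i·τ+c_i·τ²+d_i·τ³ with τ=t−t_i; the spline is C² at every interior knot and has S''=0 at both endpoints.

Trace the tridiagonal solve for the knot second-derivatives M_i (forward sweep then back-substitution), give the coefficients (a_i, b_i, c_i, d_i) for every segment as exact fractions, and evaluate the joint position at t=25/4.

  seg 0: a=-5 b=979/157 c=0 d=-859/1256
  seg 1: a=2 b=-619/314 c=-2577/628 d=2411/1256
  seg 2: a=-3 b=730/157 c=1164/157 d=-1109/157
  seg 3: a=2 b=-269/157 c=-2163/157 d=1333/157
  seg 4: a=-5 b=-596/157 c=1836/157 d=-612/157
S(25/4) = -13261/2512

Δ: Δ0=7/2, Δ1=-5/2, Δ2=5, Δ3=-7, Δ4=4
row 1: diag=8, rhs=-36; c'=1/4, d'=-9/2
row 2: denom=6−2·1/4=11/2; d'=(45−2·-9/2)/(11/2)=108/11
row 3: denom=4−1·2/11=42/11; d'=(-72−1·108/11)/(42/11)=-150/7
row 4: denom=4−1·11/42=157/42; d'=(66−1·-150/7)/(157/42)=3672/157
back: M4=3672/157
back: M3=-150/7−11/42·3672/157=-4326/157
back: M2=108/11−2/11·-4326/157=2328/157
back: M1=-9/2−1/4·2328/157=-2577/314
M: M0=0, M1=-2577/314, M2=2328/157, M3=-4326/157, M4=3672/157, M5=0
seg 0: a=-5, c=M0/2=0, d=(M1−M0)/(6·2)=-859/1256, b=Δ0−h0·(2M0+M1)/6=979/157
seg 1: a=2, c=M1/2=-2577/628, d=(M2−M1)/(6·2)=2411/1256, b=Δ1−h1·(2M1+M2)/6=-619/314
seg 2: a=-3, c=M2/2=1164/157, d=(M3−M2)/(6·1)=-1109/157, b=Δ2−h2·(2M2+M3)/6=730/157
seg 3: a=2, c=M3/2=-2163/157, d=(M4−M3)/(6·1)=1333/157, b=Δ3−h3·(2M3+M4)/6=-269/157
seg 4: a=-5, c=M4/2=1836/157, d=(M5−M4)/(6·1)=-612/157, b=Δ4−h4·(2M4+M5)/6=-596/157
t_q=25/4 → seg 4, τ=1/4; S=-5+-596/157·τ+1836/157·τ²+-612/157·τ³=-13261/2512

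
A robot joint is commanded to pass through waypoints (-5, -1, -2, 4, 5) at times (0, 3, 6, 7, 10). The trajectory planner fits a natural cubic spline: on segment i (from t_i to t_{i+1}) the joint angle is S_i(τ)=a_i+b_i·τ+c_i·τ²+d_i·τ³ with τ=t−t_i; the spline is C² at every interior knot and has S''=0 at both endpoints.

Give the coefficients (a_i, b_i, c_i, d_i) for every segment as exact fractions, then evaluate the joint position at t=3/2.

Δ: Δ0=4/3, Δ1=-1/3, Δ2=6, Δ3=1/3
row 1: diag=12, rhs=-10; c'=1/4, d'=-5/6
row 2: denom=8−3·1/4=29/4; d'=(38−3·-5/6)/(29/4)=162/29
row 3: denom=8−1·4/29=228/29; d'=(-34−1·162/29)/(228/29)=-287/57
back: M3=-287/57
back: M2=162/29−4/29·-287/57=358/57
back: M1=-5/6−1/4·358/57=-137/57
M: M0=0, M1=-137/57, M2=358/57, M3=-287/57, M4=0
seg 0: a=-5, c=M0/2=0, d=(M1−M0)/(6·3)=-137/1026, b=Δ0−h0·(2M0+M1)/6=289/114
seg 1: a=-1, c=M1/2=-137/114, d=(M2−M1)/(6·3)=55/114, b=Δ1−h1·(2M1+M2)/6=-61/57
seg 2: a=-2, c=M2/2=179/57, d=(M3−M2)/(6·1)=-215/114, b=Δ2−h2·(2M2+M3)/6=541/114
seg 3: a=4, c=M3/2=-287/114, d=(M4−M3)/(6·3)=287/1026, b=Δ3−h3·(2M3+M4)/6=102/19
t_q=3/2 → seg 0, τ=3/2; S=-5+289/114·τ+0·τ²+-137/1026·τ³=-501/304

  seg 0: a=-5 b=289/114 c=0 d=-137/1026
  seg 1: a=-1 b=-61/57 c=-137/114 d=55/114
  seg 2: a=-2 b=541/114 c=179/57 d=-215/114
  seg 3: a=4 b=102/19 c=-287/114 d=287/1026
S(3/2) = -501/304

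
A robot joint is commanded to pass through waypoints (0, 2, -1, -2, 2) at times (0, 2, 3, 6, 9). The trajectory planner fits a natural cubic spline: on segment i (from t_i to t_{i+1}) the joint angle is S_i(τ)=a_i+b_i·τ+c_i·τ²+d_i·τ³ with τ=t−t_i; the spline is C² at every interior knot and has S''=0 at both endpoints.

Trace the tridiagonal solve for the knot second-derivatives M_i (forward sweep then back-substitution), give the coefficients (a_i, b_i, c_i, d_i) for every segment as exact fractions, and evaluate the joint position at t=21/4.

Δ: Δ0=1, Δ1=-3, Δ2=-1/3, Δ3=4/3
row 1: diag=6, rhs=-24; c'=1/6, d'=-4
row 2: denom=8−1·1/6=47/6; d'=(16−1·-4)/(47/6)=120/47
row 3: denom=12−3·18/47=510/47; d'=(10−3·120/47)/(510/47)=11/51
back: M3=11/51
back: M2=120/47−18/47·11/51=42/17
back: M1=-4−1/6·42/17=-75/17
M: M0=0, M1=-75/17, M2=42/17, M3=11/51, M4=0
seg 0: a=0, c=M0/2=0, d=(M1−M0)/(6·2)=-25/68, b=Δ0−h0·(2M0+M1)/6=42/17
seg 1: a=2, c=M1/2=-75/34, d=(M2−M1)/(6·1)=39/34, b=Δ1−h1·(2M1+M2)/6=-33/17
seg 2: a=-1, c=M2/2=21/17, d=(M3−M2)/(6·3)=-115/918, b=Δ2−h2·(2M2+M3)/6=-99/34
seg 3: a=-2, c=M3/2=11/102, d=(M4−M3)/(6·3)=-11/918, b=Δ3−h3·(2M3+M4)/6=19/17
t_q=21/4 → seg 2, τ=9/4; S=-1+-99/34·τ+21/17·τ²+-115/918·τ³=-5929/2176

  seg 0: a=0 b=42/17 c=0 d=-25/68
  seg 1: a=2 b=-33/17 c=-75/34 d=39/34
  seg 2: a=-1 b=-99/34 c=21/17 d=-115/918
  seg 3: a=-2 b=19/17 c=11/102 d=-11/918
S(21/4) = -5929/2176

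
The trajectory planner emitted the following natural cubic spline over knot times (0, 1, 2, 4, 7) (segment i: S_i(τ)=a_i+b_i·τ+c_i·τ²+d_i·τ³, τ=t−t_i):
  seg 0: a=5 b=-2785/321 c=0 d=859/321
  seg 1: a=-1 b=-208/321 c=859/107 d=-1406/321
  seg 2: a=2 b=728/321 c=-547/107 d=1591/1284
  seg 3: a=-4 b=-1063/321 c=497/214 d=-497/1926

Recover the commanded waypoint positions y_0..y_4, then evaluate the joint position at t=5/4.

y_0=5 y_1=-1 y_2=2 y_3=-4 y_4=0
S(5/4) = -2495/3424

y_0 = S_0(0) = a_0 = 5
y_1 = S_1(0) = a_1 = -1
y_2 = S_2(0) = a_2 = 2
y_3 = S_3(0) = a_3 = -4
y_4 = S_3(3) = 0
t_q=5/4 is in segment 1 (τ=1/4); S_1(τ)=-2495/3424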